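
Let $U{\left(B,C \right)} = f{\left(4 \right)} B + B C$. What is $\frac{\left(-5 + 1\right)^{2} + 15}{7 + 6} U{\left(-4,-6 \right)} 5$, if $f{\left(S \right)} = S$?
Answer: $\frac{1240}{13} \approx 95.385$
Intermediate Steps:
$U{\left(B,C \right)} = 4 B + B C$
$\frac{\left(-5 + 1\right)^{2} + 15}{7 + 6} U{\left(-4,-6 \right)} 5 = \frac{\left(-5 + 1\right)^{2} + 15}{7 + 6} \left(- 4 \left(4 - 6\right)\right) 5 = \frac{\left(-4\right)^{2} + 15}{13} \left(\left(-4\right) \left(-2\right)\right) 5 = \left(16 + 15\right) \frac{1}{13} \cdot 8 \cdot 5 = 31 \cdot \frac{1}{13} \cdot 8 \cdot 5 = \frac{31}{13} \cdot 8 \cdot 5 = \frac{248}{13} \cdot 5 = \frac{1240}{13}$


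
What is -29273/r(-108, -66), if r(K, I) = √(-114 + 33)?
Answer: 29273*I/9 ≈ 3252.6*I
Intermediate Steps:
r(K, I) = 9*I (r(K, I) = √(-81) = 9*I)
-29273/r(-108, -66) = -29273*(-I/9) = -(-29273)*I/9 = 29273*I/9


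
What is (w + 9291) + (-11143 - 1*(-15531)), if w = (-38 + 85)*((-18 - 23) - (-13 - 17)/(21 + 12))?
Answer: 129742/11 ≈ 11795.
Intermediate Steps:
w = -20727/11 (w = 47*(-41 - (-30)/33) = 47*(-41 - 1*(-10/11)) = 47*(-41 + 10/11) = 47*(-441/11) = -20727/11 ≈ -1884.3)
(w + 9291) + (-11143 - 1*(-15531)) = (-20727/11 + 9291) + (-11143 - 1*(-15531)) = 81474/11 + (-11143 + 15531) = 81474/11 + 4388 = 129742/11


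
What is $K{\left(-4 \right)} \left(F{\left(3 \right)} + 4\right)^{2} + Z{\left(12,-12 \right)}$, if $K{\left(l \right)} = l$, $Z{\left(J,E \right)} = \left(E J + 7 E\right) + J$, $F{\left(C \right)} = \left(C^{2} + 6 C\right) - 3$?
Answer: $-3352$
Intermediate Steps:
$F{\left(C \right)} = -3 + C^{2} + 6 C$
$Z{\left(J,E \right)} = J + 7 E + E J$ ($Z{\left(J,E \right)} = \left(7 E + E J\right) + J = J + 7 E + E J$)
$K{\left(-4 \right)} \left(F{\left(3 \right)} + 4\right)^{2} + Z{\left(12,-12 \right)} = - 4 \left(\left(-3 + 3^{2} + 6 \cdot 3\right) + 4\right)^{2} + \left(12 + 7 \left(-12\right) - 144\right) = - 4 \left(\left(-3 + 9 + 18\right) + 4\right)^{2} - 216 = - 4 \left(24 + 4\right)^{2} - 216 = - 4 \cdot 28^{2} - 216 = \left(-4\right) 784 - 216 = -3136 - 216 = -3352$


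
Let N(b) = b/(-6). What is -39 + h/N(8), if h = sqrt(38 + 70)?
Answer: -39 - 9*sqrt(3)/2 ≈ -46.794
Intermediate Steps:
N(b) = -b/6 (N(b) = b*(-1/6) = -b/6)
h = 6*sqrt(3) (h = sqrt(108) = 6*sqrt(3) ≈ 10.392)
-39 + h/N(8) = -39 + (6*sqrt(3))/((-1/6*8)) = -39 + (6*sqrt(3))/(-4/3) = -39 + (6*sqrt(3))*(-3/4) = -39 - 9*sqrt(3)/2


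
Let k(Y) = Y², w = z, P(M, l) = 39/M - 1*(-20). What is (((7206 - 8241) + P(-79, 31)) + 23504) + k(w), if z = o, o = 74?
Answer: 2209196/79 ≈ 27965.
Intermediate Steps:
z = 74
P(M, l) = 20 + 39/M (P(M, l) = 39/M + 20 = 20 + 39/M)
w = 74
(((7206 - 8241) + P(-79, 31)) + 23504) + k(w) = (((7206 - 8241) + (20 + 39/(-79))) + 23504) + 74² = ((-1035 + (20 + 39*(-1/79))) + 23504) + 5476 = ((-1035 + (20 - 39/79)) + 23504) + 5476 = ((-1035 + 1541/79) + 23504) + 5476 = (-80224/79 + 23504) + 5476 = 1776592/79 + 5476 = 2209196/79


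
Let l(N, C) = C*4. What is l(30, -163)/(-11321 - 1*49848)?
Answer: 652/61169 ≈ 0.010659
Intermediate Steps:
l(N, C) = 4*C
l(30, -163)/(-11321 - 1*49848) = (4*(-163))/(-11321 - 1*49848) = -652/(-11321 - 49848) = -652/(-61169) = -652*(-1/61169) = 652/61169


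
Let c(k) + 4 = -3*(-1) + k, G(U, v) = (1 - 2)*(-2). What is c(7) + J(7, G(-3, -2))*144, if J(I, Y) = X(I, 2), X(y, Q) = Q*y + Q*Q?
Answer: 2598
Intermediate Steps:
G(U, v) = 2 (G(U, v) = -1*(-2) = 2)
c(k) = -1 + k (c(k) = -4 + (-3*(-1) + k) = -4 + (3 + k) = -1 + k)
X(y, Q) = Q² + Q*y (X(y, Q) = Q*y + Q² = Q² + Q*y)
J(I, Y) = 4 + 2*I (J(I, Y) = 2*(2 + I) = 4 + 2*I)
c(7) + J(7, G(-3, -2))*144 = (-1 + 7) + (4 + 2*7)*144 = 6 + (4 + 14)*144 = 6 + 18*144 = 6 + 2592 = 2598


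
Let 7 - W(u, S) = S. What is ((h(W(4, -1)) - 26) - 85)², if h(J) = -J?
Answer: 14161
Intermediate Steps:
W(u, S) = 7 - S
((h(W(4, -1)) - 26) - 85)² = ((-(7 - 1*(-1)) - 26) - 85)² = ((-(7 + 1) - 26) - 85)² = ((-1*8 - 26) - 85)² = ((-8 - 26) - 85)² = (-34 - 85)² = (-119)² = 14161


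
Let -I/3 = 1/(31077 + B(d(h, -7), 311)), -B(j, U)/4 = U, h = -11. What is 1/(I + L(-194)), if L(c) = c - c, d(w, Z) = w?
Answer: -29833/3 ≈ -9944.3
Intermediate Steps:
B(j, U) = -4*U
I = -3/29833 (I = -3/(31077 - 4*311) = -3/(31077 - 1244) = -3/29833 ≈ -0.00010056)
L(c) = 0
1/(I + L(-194)) = 1/(-3/29833 + 0) = 1/(-3/29833) = -29833/3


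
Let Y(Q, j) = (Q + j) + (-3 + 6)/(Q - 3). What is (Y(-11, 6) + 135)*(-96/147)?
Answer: -29072/343 ≈ -84.758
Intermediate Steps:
Y(Q, j) = Q + j + 3/(-3 + Q) (Y(Q, j) = (Q + j) + 3/(-3 + Q) = Q + j + 3/(-3 + Q))
(Y(-11, 6) + 135)*(-96/147) = ((3 + (-11)² - 3*(-11) - 3*6 - 11*6)/(-3 - 11) + 135)*(-96/147) = ((3 + 121 + 33 - 18 - 66)/(-14) + 135)*(-96*1/147) = (-1/14*73 + 135)*(-32/49) = (-73/14 + 135)*(-32/49) = (1817/14)*(-32/49) = -29072/343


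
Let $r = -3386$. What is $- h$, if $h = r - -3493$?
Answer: $-107$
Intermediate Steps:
$h = 107$ ($h = -3386 - -3493 = -3386 + 3493 = 107$)
$- h = \left(-1\right) 107 = -107$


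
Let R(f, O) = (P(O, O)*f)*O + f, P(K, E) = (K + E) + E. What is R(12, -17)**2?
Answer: 108493056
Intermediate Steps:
P(K, E) = K + 2*E (P(K, E) = (E + K) + E = K + 2*E)
R(f, O) = f + 3*f*O**2 (R(f, O) = ((O + 2*O)*f)*O + f = ((3*O)*f)*O + f = (3*O*f)*O + f = 3*f*O**2 + f = f + 3*f*O**2)
R(12, -17)**2 = (12*(1 + 3*(-17)**2))**2 = (12*(1 + 3*289))**2 = (12*(1 + 867))**2 = (12*868)**2 = 10416**2 = 108493056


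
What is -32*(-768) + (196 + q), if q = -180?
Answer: 24592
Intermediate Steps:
-32*(-768) + (196 + q) = -32*(-768) + (196 - 180) = 24576 + 16 = 24592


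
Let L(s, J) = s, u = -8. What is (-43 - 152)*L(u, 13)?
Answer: 1560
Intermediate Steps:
(-43 - 152)*L(u, 13) = (-43 - 152)*(-8) = -195*(-8) = 1560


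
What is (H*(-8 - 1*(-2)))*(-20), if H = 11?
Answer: 1320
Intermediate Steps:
(H*(-8 - 1*(-2)))*(-20) = (11*(-8 - 1*(-2)))*(-20) = (11*(-8 + 2))*(-20) = (11*(-6))*(-20) = -66*(-20) = 1320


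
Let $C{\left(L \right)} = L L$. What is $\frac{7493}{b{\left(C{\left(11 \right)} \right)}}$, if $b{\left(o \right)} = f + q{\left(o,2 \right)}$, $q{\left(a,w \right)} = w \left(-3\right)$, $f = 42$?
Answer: $\frac{7493}{36} \approx 208.14$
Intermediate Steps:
$C{\left(L \right)} = L^{2}$
$q{\left(a,w \right)} = - 3 w$
$b{\left(o \right)} = 36$ ($b{\left(o \right)} = 42 - 6 = 36$)
$\frac{7493}{b{\left(C{\left(11 \right)} \right)}} = \frac{7493}{36}$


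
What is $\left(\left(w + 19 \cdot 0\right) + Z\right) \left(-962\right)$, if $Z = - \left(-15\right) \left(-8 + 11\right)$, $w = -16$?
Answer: $-27898$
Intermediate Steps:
$Z = 45$ ($Z = - \left(-15\right) 3 = \left(-1\right) \left(-45\right) = 45$)
$\left(\left(w + 19 \cdot 0\right) + Z\right) \left(-962\right) = \left(\left(-16 + 19 \cdot 0\right) + 45\right) \left(-962\right) = \left(\left(-16 + 0\right) + 45\right) \left(-962\right) = \left(-16 + 45\right) \left(-962\right) = 29 \left(-962\right) = -27898$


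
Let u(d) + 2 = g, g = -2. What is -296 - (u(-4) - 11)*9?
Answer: -161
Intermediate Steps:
u(d) = -4 (u(d) = -2 - 2 = -4)
-296 - (u(-4) - 11)*9 = -296 - (-4 - 11)*9 = -296 - (-15)*9 = -296 - 1*(-135) = -296 + 135 = -161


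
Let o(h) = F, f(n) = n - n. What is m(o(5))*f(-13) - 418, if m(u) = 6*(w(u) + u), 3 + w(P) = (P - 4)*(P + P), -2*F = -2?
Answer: -418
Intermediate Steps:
F = 1 (F = -½*(-2) = 1)
w(P) = -3 + 2*P*(-4 + P) (w(P) = -3 + (P - 4)*(P + P) = -3 + (-4 + P)*(2*P) = -3 + 2*P*(-4 + P))
f(n) = 0
o(h) = 1
m(u) = -18 - 42*u + 12*u² (m(u) = 6*((-3 - 8*u + 2*u²) + u) = 6*(-3 - 7*u + 2*u²) = -18 - 42*u + 12*u²)
m(o(5))*f(-13) - 418 = (-18 - 42*1 + 12*1²)*0 - 418 = (-18 - 42 + 12*1)*0 - 418 = (-18 - 42 + 12)*0 - 418 = -48*0 - 418 = 0 - 418 = -418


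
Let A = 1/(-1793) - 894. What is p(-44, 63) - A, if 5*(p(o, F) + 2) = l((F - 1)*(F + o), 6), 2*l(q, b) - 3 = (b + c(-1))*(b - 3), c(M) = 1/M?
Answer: 8012922/8965 ≈ 893.80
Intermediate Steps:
A = -1602943/1793 (A = -1/1793 - 894 = -1602943/1793 ≈ -894.00)
l(q, b) = 3/2 + (-1 + b)*(-3 + b)/2 (l(q, b) = 3/2 + ((b + 1/(-1))*(b - 3))/2 = 3/2 + ((b - 1)*(-3 + b))/2 = 3/2 + ((-1 + b)*(-3 + b))/2 = 3/2 + (-1 + b)*(-3 + b)/2)
p(o, F) = -1/5 (p(o, F) = -2 + (3 + (1/2)*6**2 - 2*6)/5 = -2 + (3 + (1/2)*36 - 12)/5 = -2 + (3 + 18 - 12)/5 = -2 + (1/5)*9 = -2 + 9/5 = -1/5)
p(-44, 63) - A = -1/5 - 1*(-1602943/1793) = -1/5 + 1602943/1793 = 8012922/8965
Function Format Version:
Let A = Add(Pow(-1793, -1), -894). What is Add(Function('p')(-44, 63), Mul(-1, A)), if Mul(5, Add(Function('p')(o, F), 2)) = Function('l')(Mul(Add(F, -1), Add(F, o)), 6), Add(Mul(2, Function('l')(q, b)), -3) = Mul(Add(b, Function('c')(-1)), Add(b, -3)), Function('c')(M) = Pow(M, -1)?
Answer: Rational(8012922, 8965) ≈ 893.80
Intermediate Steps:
A = Rational(-1602943, 1793) (A = Add(Rational(-1, 1793), -894) = Rational(-1602943, 1793) ≈ -894.00)
Function('l')(q, b) = Add(Rational(3, 2), Mul(Rational(1, 2), Add(-1, b), Add(-3, b))) (Function('l')(q, b) = Add(Rational(3, 2), Mul(Rational(1, 2), Mul(Add(b, Pow(-1, -1)), Add(b, -3)))) = Add(Rational(3, 2), Mul(Rational(1, 2), Mul(Add(b, -1), Add(-3, b)))) = Add(Rational(3, 2), Mul(Rational(1, 2), Mul(Add(-1, b), Add(-3, b)))) = Add(Rational(3, 2), Mul(Rational(1, 2), Add(-1, b), Add(-3, b))))
Function('p')(o, F) = Rational(-1, 5) (Function('p')(o, F) = Add(-2, Mul(Rational(1, 5), Add(3, Mul(Rational(1, 2), Pow(6, 2)), Mul(-2, 6)))) = Add(-2, Mul(Rational(1, 5), Add(3, Mul(Rational(1, 2), 36), -12))) = Add(-2, Mul(Rational(1, 5), Add(3, 18, -12))) = Add(-2, Mul(Rational(1, 5), 9)) = Add(-2, Rational(9, 5)) = Rational(-1, 5))
Add(Function('p')(-44, 63), Mul(-1, A)) = Add(Rational(-1, 5), Mul(-1, Rational(-1602943, 1793))) = Add(Rational(-1, 5), Rational(1602943, 1793)) = Rational(8012922, 8965)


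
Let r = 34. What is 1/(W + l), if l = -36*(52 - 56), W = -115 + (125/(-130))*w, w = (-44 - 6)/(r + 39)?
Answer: 949/28146 ≈ 0.033717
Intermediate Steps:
w = -50/73 (w = (-44 - 6)/(34 + 39) = -50/73 ≈ -0.68493)
W = -108510/949 (W = -115 + (125/(-130))*(-50/73) = -115 + (125*(-1/130))*(-50/73) = -115 - 25/26*(-50/73) = -115 + 625/949 = -108510/949 ≈ -114.34)
l = 144 (l = -36*(-4) = 144)
1/(W + l) = 1/(-108510/949 + 144) = 1/(28146/949) = 949/28146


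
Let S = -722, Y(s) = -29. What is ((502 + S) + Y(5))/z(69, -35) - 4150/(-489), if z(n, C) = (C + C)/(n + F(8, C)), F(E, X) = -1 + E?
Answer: 4772168/17115 ≈ 278.83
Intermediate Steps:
z(n, C) = 2*C/(7 + n) (z(n, C) = (C + C)/(n + (-1 + 8)) = (2*C)/(n + 7) = (2*C)/(7 + n) = 2*C/(7 + n))
((502 + S) + Y(5))/z(69, -35) - 4150/(-489) = ((502 - 722) - 29)/((2*(-35)/(7 + 69))) - 4150/(-489) = (-220 - 29)/((2*(-35)/76)) - 4150*(-1/489) = -249/(2*(-35)*(1/76)) + 4150/489 = -249/(-35/38) + 4150/489 = -249*(-38/35) + 4150/489 = 9462/35 + 4150/489 = 4772168/17115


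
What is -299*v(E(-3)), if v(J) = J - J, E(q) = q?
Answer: 0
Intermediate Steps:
v(J) = 0
-299*v(E(-3)) = -299*0 = 0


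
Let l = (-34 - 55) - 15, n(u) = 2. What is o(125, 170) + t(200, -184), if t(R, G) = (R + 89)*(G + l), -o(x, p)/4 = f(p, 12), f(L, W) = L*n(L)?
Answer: -84592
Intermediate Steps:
l = -104 (l = -89 - 15 = -104)
f(L, W) = 2*L (f(L, W) = L*2 = 2*L)
o(x, p) = -8*p
t(R, G) = (-104 + G)*(89 + R) (t(R, G) = (R + 89)*(G - 104) = (89 + R)*(-104 + G) = (-104 + G)*(89 + R))
o(125, 170) + t(200, -184) = -8*170 + (-9256 - 104*200 + 89*(-184) - 184*200) = -1360 + (-9256 - 20800 - 16376 - 36800) = -1360 - 83232 = -84592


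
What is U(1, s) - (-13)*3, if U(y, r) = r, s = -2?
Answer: 37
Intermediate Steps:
U(1, s) - (-13)*3 = -2 - (-13)*3 = -2 - 13*(-3) = -2 + 39 = 37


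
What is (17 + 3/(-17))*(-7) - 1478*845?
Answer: -21233472/17 ≈ -1.2490e+6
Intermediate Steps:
(17 + 3/(-17))*(-7) - 1478*845 = (17 + 3*(-1/17))*(-7) - 1248910 = (17 - 3/17)*(-7) - 1248910 = (286/17)*(-7) - 1248910 = -2002/17 - 1248910 = -21233472/17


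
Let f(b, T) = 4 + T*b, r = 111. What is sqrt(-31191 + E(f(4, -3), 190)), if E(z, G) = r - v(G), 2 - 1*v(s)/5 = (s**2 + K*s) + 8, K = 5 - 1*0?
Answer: 10*sqrt(1542) ≈ 392.68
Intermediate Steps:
K = 5 (K = 5 + 0 = 5)
v(s) = -30 - 25*s - 5*s**2 (v(s) = 10 - 5*((s**2 + 5*s) + 8) = 10 - 5*(8 + s**2 + 5*s) = 10 + (-40 - 25*s - 5*s**2) = -30 - 25*s - 5*s**2)
E(z, G) = 141 + 5*G**2 + 25*G (E(z, G) = 111 - (-30 - 25*G - 5*G**2) = 111 + (30 + 5*G**2 + 25*G) = 141 + 5*G**2 + 25*G)
sqrt(-31191 + E(f(4, -3), 190)) = sqrt(-31191 + (141 + 5*190**2 + 25*190)) = sqrt(-31191 + (141 + 5*36100 + 4750)) = sqrt(-31191 + (141 + 180500 + 4750)) = sqrt(-31191 + 185391) = sqrt(154200) = 10*sqrt(1542)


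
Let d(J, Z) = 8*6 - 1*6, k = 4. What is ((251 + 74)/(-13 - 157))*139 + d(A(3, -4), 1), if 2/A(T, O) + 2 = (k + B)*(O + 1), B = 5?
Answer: -7607/34 ≈ -223.74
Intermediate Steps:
A(T, O) = 2/(7 + 9*O) (A(T, O) = 2/(-2 + (4 + 5)*(O + 1)) = 2/(-2 + 9*(1 + O)) = 2/(-2 + (9 + 9*O)) = 2/(7 + 9*O))
d(J, Z) = 42 (d(J, Z) = 48 - 6 = 42)
((251 + 74)/(-13 - 157))*139 + d(A(3, -4), 1) = ((251 + 74)/(-13 - 157))*139 + 42 = (325/(-170))*139 + 42 = (325*(-1/170))*139 + 42 = -65/34*139 + 42 = -9035/34 + 42 = -7607/34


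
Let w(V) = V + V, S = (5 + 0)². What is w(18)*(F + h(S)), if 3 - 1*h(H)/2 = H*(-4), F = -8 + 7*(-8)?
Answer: 5112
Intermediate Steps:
S = 25 (S = 5² = 25)
w(V) = 2*V
F = -64 (F = -8 - 56 = -64)
h(H) = 6 + 8*H (h(H) = 6 - 2*H*(-4) = 6 - (-8)*H = 6 + 8*H)
w(18)*(F + h(S)) = (2*18)*(-64 + (6 + 8*25)) = 36*(-64 + (6 + 200)) = 36*(-64 + 206) = 36*142 = 5112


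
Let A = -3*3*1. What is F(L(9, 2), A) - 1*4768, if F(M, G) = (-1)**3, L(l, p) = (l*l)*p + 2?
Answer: -4769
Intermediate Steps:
L(l, p) = 2 + p*l**2 (L(l, p) = l**2*p + 2 = p*l**2 + 2 = 2 + p*l**2)
A = -9 (A = -9*1 = -9)
F(M, G) = -1
F(L(9, 2), A) - 1*4768 = -1 - 1*4768 = -1 - 4768 = -4769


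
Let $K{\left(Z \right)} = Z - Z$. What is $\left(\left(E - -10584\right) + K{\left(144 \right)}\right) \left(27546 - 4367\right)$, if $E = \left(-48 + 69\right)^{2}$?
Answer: $255548475$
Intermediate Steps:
$K{\left(Z \right)} = 0$
$E = 441$ ($E = 21^{2} = 441$)
$\left(\left(E - -10584\right) + K{\left(144 \right)}\right) \left(27546 - 4367\right) = \left(\left(441 - -10584\right) + 0\right) \left(27546 - 4367\right) = \left(\left(441 + 10584\right) + 0\right) 23179 = \left(11025 + 0\right) 23179 = 11025 \cdot 23179 = 255548475$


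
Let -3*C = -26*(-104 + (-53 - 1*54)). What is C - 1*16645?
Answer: -55421/3 ≈ -18474.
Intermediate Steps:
C = -5486/3 (C = -(-26)*(-104 + (-53 - 1*54))/3 = -(-26)*(-104 + (-53 - 54))/3 = -(-26)*(-104 - 107)/3 = -(-26)*(-211)/3 = -1/3*5486 = -5486/3 ≈ -1828.7)
C - 1*16645 = -5486/3 - 1*16645 = -5486/3 - 16645 = -55421/3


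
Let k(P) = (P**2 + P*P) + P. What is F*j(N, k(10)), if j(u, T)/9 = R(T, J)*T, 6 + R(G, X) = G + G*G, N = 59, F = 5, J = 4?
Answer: 418672800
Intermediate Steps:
R(G, X) = -6 + G + G**2 (R(G, X) = -6 + (G + G*G) = -6 + (G + G**2) = -6 + G + G**2)
k(P) = P + 2*P**2 (k(P) = (P**2 + P**2) + P = 2*P**2 + P = P + 2*P**2)
j(u, T) = 9*T*(-6 + T + T**2) (j(u, T) = 9*((-6 + T + T**2)*T) = 9*(T*(-6 + T + T**2)) = 9*T*(-6 + T + T**2))
F*j(N, k(10)) = 5*(9*(10*(1 + 2*10))*(-6 + 10*(1 + 2*10) + (10*(1 + 2*10))**2)) = 5*(9*(10*(1 + 20))*(-6 + 10*(1 + 20) + (10*(1 + 20))**2)) = 5*(9*(10*21)*(-6 + 10*21 + (10*21)**2)) = 5*(9*210*(-6 + 210 + 210**2)) = 5*(9*210*(-6 + 210 + 44100)) = 5*(9*210*44304) = 5*83734560 = 418672800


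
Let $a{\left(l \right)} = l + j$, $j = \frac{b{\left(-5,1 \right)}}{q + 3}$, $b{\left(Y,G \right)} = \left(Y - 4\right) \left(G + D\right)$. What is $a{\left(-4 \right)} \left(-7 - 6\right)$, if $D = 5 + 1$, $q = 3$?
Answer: $\frac{377}{2} \approx 188.5$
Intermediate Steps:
$D = 6$
$b{\left(Y,G \right)} = \left(-4 + Y\right) \left(6 + G\right)$ ($b{\left(Y,G \right)} = \left(Y - 4\right) \left(G + 6\right) = \left(-4 + Y\right) \left(6 + G\right)$)
$j = - \frac{21}{2}$ ($j = \frac{-24 - 4 + 6 \left(-5\right) + 1 \left(-5\right)}{3 + 3} = \frac{-24 - 4 - 30 - 5}{6} = \left(-63\right) \frac{1}{6} = - \frac{21}{2} \approx -10.5$)
$a{\left(l \right)} = - \frac{21}{2} + l$ ($a{\left(l \right)} = l - \frac{21}{2} = - \frac{21}{2} + l$)
$a{\left(-4 \right)} \left(-7 - 6\right) = \left(- \frac{21}{2} - 4\right) \left(-7 - 6\right) = \left(- \frac{29}{2}\right) \left(-13\right) = \frac{377}{2}$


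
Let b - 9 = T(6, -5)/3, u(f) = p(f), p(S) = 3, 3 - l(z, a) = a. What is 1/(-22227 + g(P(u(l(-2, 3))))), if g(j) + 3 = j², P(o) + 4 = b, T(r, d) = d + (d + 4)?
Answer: -1/22221 ≈ -4.5002e-5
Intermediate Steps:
l(z, a) = 3 - a
T(r, d) = 4 + 2*d (T(r, d) = d + (4 + d) = 4 + 2*d)
u(f) = 3
b = 7 (b = 9 + (4 + 2*(-5))/3 = 9 + (4 - 10)*(⅓) = 9 - 6*⅓ = 9 - 2 = 7)
P(o) = 3 (P(o) = -4 + 7 = 3)
g(j) = -3 + j²
1/(-22227 + g(P(u(l(-2, 3))))) = 1/(-22227 + (-3 + 3²)) = 1/(-22227 + (-3 + 9)) = 1/(-22227 + 6) = 1/(-22221) = -1/22221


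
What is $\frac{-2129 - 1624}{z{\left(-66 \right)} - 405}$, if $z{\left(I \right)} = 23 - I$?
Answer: $\frac{3753}{316} \approx 11.877$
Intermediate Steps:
$\frac{-2129 - 1624}{z{\left(-66 \right)} - 405} = \frac{-2129 - 1624}{\left(23 - -66\right) - 405} = - \frac{3753}{\left(23 + 66\right) - 405} = - \frac{3753}{89 - 405} = - \frac{3753}{-316} = \left(-3753\right) \left(- \frac{1}{316}\right) = \frac{3753}{316}$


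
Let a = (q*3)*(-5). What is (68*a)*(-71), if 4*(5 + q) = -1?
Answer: -380205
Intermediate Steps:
q = -21/4 (q = -5 + (¼)*(-1) = -5 - ¼ = -21/4 ≈ -5.2500)
a = 315/4 (a = -21/4*3*(-5) = -63/4*(-5) = 315/4 ≈ 78.750)
(68*a)*(-71) = (68*(315/4))*(-71) = 5355*(-71) = -380205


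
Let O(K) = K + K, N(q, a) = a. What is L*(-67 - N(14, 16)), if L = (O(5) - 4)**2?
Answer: -2988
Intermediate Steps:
O(K) = 2*K
L = 36 (L = (2*5 - 4)**2 = (10 - 4)**2 = 6**2 = 36)
L*(-67 - N(14, 16)) = 36*(-67 - 1*16) = 36*(-67 - 16) = 36*(-83) = -2988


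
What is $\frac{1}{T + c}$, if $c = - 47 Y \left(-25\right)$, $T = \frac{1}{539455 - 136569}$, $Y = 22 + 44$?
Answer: $\frac{402886}{31243809301} \approx 1.2895 \cdot 10^{-5}$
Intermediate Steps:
$Y = 66$
$T = \frac{1}{402886} \approx 2.4821 \cdot 10^{-6}$
$c = 77550$ ($c = \left(-47\right) 66 \left(-25\right) = \left(-3102\right) \left(-25\right) = 77550$)
$\frac{1}{T + c} = \frac{1}{\frac{1}{402886} + 77550} = \frac{1}{\frac{31243809301}{402886}} = \frac{402886}{31243809301}$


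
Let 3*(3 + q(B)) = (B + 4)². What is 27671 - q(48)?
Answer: 80318/3 ≈ 26773.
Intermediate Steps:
q(B) = -3 + (4 + B)²/3 (q(B) = -3 + (B + 4)²/3 = -3 + (4 + B)²/3)
27671 - q(48) = 27671 - (-3 + (4 + 48)²/3) = 27671 - (-3 + (⅓)*52²) = 27671 - (-3 + (⅓)*2704) = 27671 - (-3 + 2704/3) = 27671 - 1*2695/3 = 27671 - 2695/3 = 80318/3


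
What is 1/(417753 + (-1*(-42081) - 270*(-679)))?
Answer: 1/643164 ≈ 1.5548e-6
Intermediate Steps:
1/(417753 + (-1*(-42081) - 270*(-679))) = 1/(417753 + (42081 - 1*(-183330))) = 1/(417753 + (42081 + 183330)) = 1/(417753 + 225411) = 1/643164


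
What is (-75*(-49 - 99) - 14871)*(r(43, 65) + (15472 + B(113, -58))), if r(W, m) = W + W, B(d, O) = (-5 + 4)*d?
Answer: -58243095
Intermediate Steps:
B(d, O) = -d
r(W, m) = 2*W
(-75*(-49 - 99) - 14871)*(r(43, 65) + (15472 + B(113, -58))) = (-75*(-49 - 99) - 14871)*(2*43 + (15472 - 1*113)) = (-75*(-148) - 14871)*(86 + (15472 - 113)) = (11100 - 14871)*(86 + 15359) = -3771*15445 = -58243095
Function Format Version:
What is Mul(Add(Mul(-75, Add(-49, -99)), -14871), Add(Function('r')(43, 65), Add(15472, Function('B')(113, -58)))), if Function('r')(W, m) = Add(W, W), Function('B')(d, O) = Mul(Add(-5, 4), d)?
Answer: -58243095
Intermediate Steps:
Function('B')(d, O) = Mul(-1, d)
Function('r')(W, m) = Mul(2, W)
Mul(Add(Mul(-75, Add(-49, -99)), -14871), Add(Function('r')(43, 65), Add(15472, Function('B')(113, -58)))) = Mul(Add(Mul(-75, Add(-49, -99)), -14871), Add(Mul(2, 43), Add(15472, Mul(-1, 113)))) = Mul(Add(Mul(-75, -148), -14871), Add(86, Add(15472, -113))) = Mul(Add(11100, -14871), Add(86, 15359)) = Mul(-3771, 15445) = -58243095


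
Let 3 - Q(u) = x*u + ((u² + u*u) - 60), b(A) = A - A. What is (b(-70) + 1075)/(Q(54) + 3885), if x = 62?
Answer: -1075/5232 ≈ -0.20547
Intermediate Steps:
b(A) = 0
Q(u) = 63 - 62*u - 2*u² (Q(u) = 3 - (62*u + ((u² + u*u) - 60)) = 3 - (62*u + ((u² + u²) - 60)) = 3 - (62*u + (2*u² - 60)) = 3 - (62*u + (-60 + 2*u²)) = 3 - (-60 + 2*u² + 62*u) = 3 + (60 - 62*u - 2*u²) = 63 - 62*u - 2*u²)
(b(-70) + 1075)/(Q(54) + 3885) = (0 + 1075)/((63 - 62*54 - 2*54²) + 3885) = 1075/((63 - 3348 - 2*2916) + 3885) = 1075/((63 - 3348 - 5832) + 3885) = 1075/(-9117 + 3885) = 1075/(-5232) = 1075*(-1/5232) = -1075/5232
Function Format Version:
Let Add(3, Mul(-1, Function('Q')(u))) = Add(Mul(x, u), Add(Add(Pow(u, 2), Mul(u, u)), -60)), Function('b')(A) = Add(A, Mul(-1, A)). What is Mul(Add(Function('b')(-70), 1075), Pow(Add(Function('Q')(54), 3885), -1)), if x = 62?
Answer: Rational(-1075, 5232) ≈ -0.20547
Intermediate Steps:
Function('b')(A) = 0
Function('Q')(u) = Add(63, Mul(-62, u), Mul(-2, Pow(u, 2))) (Function('Q')(u) = Add(3, Mul(-1, Add(Mul(62, u), Add(Add(Pow(u, 2), Mul(u, u)), -60)))) = Add(3, Mul(-1, Add(Mul(62, u), Add(Add(Pow(u, 2), Pow(u, 2)), -60)))) = Add(3, Mul(-1, Add(Mul(62, u), Add(Mul(2, Pow(u, 2)), -60)))) = Add(3, Mul(-1, Add(Mul(62, u), Add(-60, Mul(2, Pow(u, 2)))))) = Add(3, Mul(-1, Add(-60, Mul(2, Pow(u, 2)), Mul(62, u)))) = Add(3, Add(60, Mul(-62, u), Mul(-2, Pow(u, 2)))) = Add(63, Mul(-62, u), Mul(-2, Pow(u, 2))))
Mul(Add(Function('b')(-70), 1075), Pow(Add(Function('Q')(54), 3885), -1)) = Mul(Add(0, 1075), Pow(Add(Add(63, Mul(-62, 54), Mul(-2, Pow(54, 2))), 3885), -1)) = Mul(1075, Pow(Add(Add(63, -3348, Mul(-2, 2916)), 3885), -1)) = Mul(1075, Pow(Add(Add(63, -3348, -5832), 3885), -1)) = Mul(1075, Pow(Add(-9117, 3885), -1)) = Mul(1075, Pow(-5232, -1)) = Mul(1075, Rational(-1, 5232)) = Rational(-1075, 5232)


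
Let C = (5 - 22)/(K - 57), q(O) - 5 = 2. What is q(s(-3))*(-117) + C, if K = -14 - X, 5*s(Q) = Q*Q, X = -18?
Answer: -43390/53 ≈ -818.68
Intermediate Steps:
s(Q) = Q²/5 (s(Q) = (Q*Q)/5 = Q²/5)
q(O) = 7 (q(O) = 5 + 2 = 7)
K = 4 (K = -14 - 1*(-18) = -14 + 18 = 4)
C = 17/53 (C = (5 - 22)/(4 - 57) = -17/(-53) = -17*(-1/53) = 17/53 ≈ 0.32075)
q(s(-3))*(-117) + C = 7*(-117) + 17/53 = -819 + 17/53 = -43390/53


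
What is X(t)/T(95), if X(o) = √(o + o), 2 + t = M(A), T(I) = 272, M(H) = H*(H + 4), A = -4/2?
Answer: I*√3/136 ≈ 0.012736*I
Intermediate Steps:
A = -2 (A = -4*½ = -2)
M(H) = H*(4 + H)
t = -6 (t = -2 - 2*(4 - 2) = -2 - 2*2 = -2 - 4 = -6)
X(o) = √2*√o (X(o) = √(2*o) = √2*√o)
X(t)/T(95) = (√2*√(-6))/272 = (√2*(I*√6))*(1/272) = (2*I*√3)*(1/272) = I*√3/136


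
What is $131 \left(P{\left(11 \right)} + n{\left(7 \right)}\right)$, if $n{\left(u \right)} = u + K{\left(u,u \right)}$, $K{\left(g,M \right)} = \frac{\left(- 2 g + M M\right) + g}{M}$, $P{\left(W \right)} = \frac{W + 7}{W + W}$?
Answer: $\frac{19912}{11} \approx 1810.2$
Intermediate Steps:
$P{\left(W \right)} = \frac{7 + W}{2 W}$
$K{\left(g,M \right)} = \frac{M^{2} - g}{M}$ ($K{\left(g,M \right)} = \frac{\left(- 2 g + M^{2}\right) + g}{M} = \frac{\left(M^{2} - 2 g\right) + g}{M} = \frac{M^{2} - g}{M}$)
$n{\left(u \right)} = -1 + 2 u$ ($n{\left(u \right)} = u + \left(u - \frac{u}{u}\right) = u + \left(u - 1\right) = u + \left(-1 + u\right) = -1 + 2 u$)
$131 \left(P{\left(11 \right)} + n{\left(7 \right)}\right) = 131 \left(\frac{7 + 11}{2 \cdot 11} + \left(-1 + 2 \cdot 7\right)\right) = 131 \left(\frac{1}{2} \cdot \frac{1}{11} \cdot 18 + \left(-1 + 14\right)\right) = 131 \left(\frac{9}{11} + 13\right) = 131 \cdot \frac{152}{11} = \frac{19912}{11}$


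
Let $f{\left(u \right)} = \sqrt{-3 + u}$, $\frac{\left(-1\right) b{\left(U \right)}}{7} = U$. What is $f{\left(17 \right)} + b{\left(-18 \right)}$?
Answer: $126 + \sqrt{14} \approx 129.74$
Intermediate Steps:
$b{\left(U \right)} = - 7 U$
$f{\left(17 \right)} + b{\left(-18 \right)} = \sqrt{-3 + 17} - -126 = \sqrt{14} + 126 = 126 + \sqrt{14}$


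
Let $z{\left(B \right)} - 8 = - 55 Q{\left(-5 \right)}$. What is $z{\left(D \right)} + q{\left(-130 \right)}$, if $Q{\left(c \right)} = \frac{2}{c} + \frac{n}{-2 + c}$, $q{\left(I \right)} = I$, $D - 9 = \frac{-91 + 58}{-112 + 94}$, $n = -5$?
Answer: $- \frac{975}{7} \approx -139.29$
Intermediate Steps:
$D = \frac{65}{6}$ ($D = 9 + \frac{-91 + 58}{-112 + 94} = 9 - \frac{33}{-18} = 9 - - \frac{11}{6} = 9 + \frac{11}{6} = \frac{65}{6} \approx 10.833$)
$Q{\left(c \right)} = - \frac{5}{-2 + c} + \frac{2}{c}$ ($Q{\left(c \right)} = \frac{2}{c} - \frac{5}{-2 + c} = - \frac{5}{-2 + c} + \frac{2}{c}$)
$z{\left(B \right)} = - \frac{65}{7}$ ($z{\left(B \right)} = 8 - 55 \frac{-4 - -15}{\left(-5\right) \left(-2 - 5\right)} = 8 - 55 \left(- \frac{-4 + 15}{5 \left(-7\right)}\right) = 8 - 55 \left(\left(- \frac{1}{5}\right) \left(- \frac{1}{7}\right) 11\right) = 8 - \frac{121}{7} = - \frac{65}{7}$)
$z{\left(D \right)} + q{\left(-130 \right)} = - \frac{65}{7} - 130 = - \frac{975}{7}$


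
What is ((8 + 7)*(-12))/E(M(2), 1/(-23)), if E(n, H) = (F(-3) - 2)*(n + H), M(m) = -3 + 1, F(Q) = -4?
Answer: -690/47 ≈ -14.681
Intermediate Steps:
M(m) = -2
E(n, H) = -6*H - 6*n (E(n, H) = (-4 - 2)*(n + H) = -6*(H + n) = -6*H - 6*n)
((8 + 7)*(-12))/E(M(2), 1/(-23)) = ((8 + 7)*(-12))/(-6/(-23) - 6*(-2)) = (15*(-12))/(-6*(-1/23) + 12) = -180/(6/23 + 12) = -180/282/23 = -180*23/282 = -690/47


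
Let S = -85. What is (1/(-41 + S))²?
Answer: 1/15876 ≈ 6.2988e-5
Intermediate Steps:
(1/(-41 + S))² = (1/(-41 - 85))² = (1/(-126))² = (-1/126)² = 1/15876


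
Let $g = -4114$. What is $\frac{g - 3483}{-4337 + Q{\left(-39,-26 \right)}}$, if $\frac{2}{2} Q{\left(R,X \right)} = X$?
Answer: $\frac{7597}{4363} \approx 1.7412$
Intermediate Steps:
$Q{\left(R,X \right)} = X$
$\frac{g - 3483}{-4337 + Q{\left(-39,-26 \right)}} = \frac{-4114 - 3483}{-4337 - 26} = - \frac{7597}{-4363} = \left(-7597\right) \left(- \frac{1}{4363}\right) = \frac{7597}{4363}$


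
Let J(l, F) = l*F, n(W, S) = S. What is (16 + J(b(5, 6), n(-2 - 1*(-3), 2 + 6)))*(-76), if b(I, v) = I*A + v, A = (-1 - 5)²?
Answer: -114304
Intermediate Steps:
A = 36 (A = (-6)² = 36)
b(I, v) = v + 36*I (b(I, v) = I*36 + v = 36*I + v = v + 36*I)
J(l, F) = F*l
(16 + J(b(5, 6), n(-2 - 1*(-3), 2 + 6)))*(-76) = (16 + (2 + 6)*(6 + 36*5))*(-76) = (16 + 8*(6 + 180))*(-76) = (16 + 8*186)*(-76) = (16 + 1488)*(-76) = 1504*(-76) = -114304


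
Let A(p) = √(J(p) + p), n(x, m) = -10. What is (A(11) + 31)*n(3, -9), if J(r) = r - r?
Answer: -310 - 10*√11 ≈ -343.17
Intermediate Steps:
J(r) = 0
A(p) = √p (A(p) = √(0 + p) = √p)
(A(11) + 31)*n(3, -9) = (√11 + 31)*(-10) = (31 + √11)*(-10) = -310 - 10*√11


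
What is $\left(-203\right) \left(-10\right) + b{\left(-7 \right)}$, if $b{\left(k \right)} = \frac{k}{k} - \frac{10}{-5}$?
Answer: $2033$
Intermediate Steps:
$b{\left(k \right)} = 3$ ($b{\left(k \right)} = 1 - -2 = 1 + 2 = 3$)
$\left(-203\right) \left(-10\right) + b{\left(-7 \right)} = \left(-203\right) \left(-10\right) + 3 = 2030 + 3 = 2033$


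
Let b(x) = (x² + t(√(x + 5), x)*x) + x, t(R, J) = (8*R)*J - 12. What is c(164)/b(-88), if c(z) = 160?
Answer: 180/41145929 - 1280*I*√83/41145929 ≈ 4.3747e-6 - 0.00028341*I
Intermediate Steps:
t(R, J) = -12 + 8*J*R (t(R, J) = 8*J*R - 12 = -12 + 8*J*R)
b(x) = x + x² + x*(-12 + 8*x*√(5 + x)) (b(x) = (x² + (-12 + 8*x*√(x + 5))*x) + x = (x² + (-12 + 8*x*√(5 + x))*x) + x = (x² + x*(-12 + 8*x*√(5 + x))) + x = x + x² + x*(-12 + 8*x*√(5 + x)))
c(164)/b(-88) = 160/((-88*(-11 - 88 + 8*(-88)*√(5 - 88)))) = 160/((-88*(-11 - 88 + 8*(-88)*√(-83)))) = 160/((-88*(-11 - 88 + 8*(-88)*(I*√83)))) = 160/((-88*(-11 - 88 - 704*I*√83))) = 160/((-88*(-99 - 704*I*√83))) = 160/(8712 + 61952*I*√83)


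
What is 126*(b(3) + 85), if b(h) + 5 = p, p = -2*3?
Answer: 9324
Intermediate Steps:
p = -6
b(h) = -11 (b(h) = -5 - 6 = -11)
126*(b(3) + 85) = 126*(-11 + 85) = 126*74 = 9324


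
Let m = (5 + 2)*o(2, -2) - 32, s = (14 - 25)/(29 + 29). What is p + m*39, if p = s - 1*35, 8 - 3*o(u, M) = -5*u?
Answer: 20579/58 ≈ 354.81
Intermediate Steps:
s = -11/58 ≈ -0.18966
o(u, M) = 8/3 + 5*u/3 (o(u, M) = 8/3 - (-5)*u/3 = 8/3 + 5*u/3)
p = -2041/58 (p = -11/58 - 1*35 = -11/58 - 35 = -2041/58 ≈ -35.190)
m = 10 (m = (5 + 2)*(8/3 + (5/3)*2) - 32 = 7*(8/3 + 10/3) - 32 = 7*6 - 32 = 42 - 32 = 10)
p + m*39 = -2041/58 + 10*39 = -2041/58 + 390 = 20579/58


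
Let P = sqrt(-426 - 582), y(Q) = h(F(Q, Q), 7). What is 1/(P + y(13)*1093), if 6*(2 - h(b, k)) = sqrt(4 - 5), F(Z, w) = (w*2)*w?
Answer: 6/(13116 - 1093*I + 72*I*sqrt(7)) ≈ 0.0004553 + 3.1329e-5*I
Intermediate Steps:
F(Z, w) = 2*w**2 (F(Z, w) = (2*w)*w = 2*w**2)
h(b, k) = 2 - I/6 (h(b, k) = 2 - sqrt(4 - 5)/6 = 2 - I/6)
y(Q) = 2 - I/6
P = 12*I*sqrt(7) (P = sqrt(-1008) = 12*I*sqrt(7) ≈ 31.749*I)
1/(P + y(13)*1093) = 1/(12*I*sqrt(7) + (2 - I/6)*1093) = 1/(12*I*sqrt(7) + (2186 - 1093*I/6)) = 1/(2186 - 1093*I/6 + 12*I*sqrt(7))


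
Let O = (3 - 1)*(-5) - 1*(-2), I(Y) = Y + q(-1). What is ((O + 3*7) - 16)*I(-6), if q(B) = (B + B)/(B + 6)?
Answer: 96/5 ≈ 19.200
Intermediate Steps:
q(B) = 2*B/(6 + B) (q(B) = (2*B)/(6 + B) = 2*B/(6 + B))
I(Y) = -⅖ + Y (I(Y) = Y + 2*(-1)/(6 - 1) = Y + 2*(-1)/5 = Y + 2*(-1)*(⅕) = Y - ⅖ = -⅖ + Y)
O = -8 (O = 2*(-5) + 2 = -10 + 2 = -8)
((O + 3*7) - 16)*I(-6) = ((-8 + 3*7) - 16)*(-⅖ - 6) = ((-8 + 21) - 16)*(-32/5) = (13 - 16)*(-32/5) = -3*(-32/5) = 96/5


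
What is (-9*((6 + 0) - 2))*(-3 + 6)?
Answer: -108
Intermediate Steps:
(-9*((6 + 0) - 2))*(-3 + 6) = -9*(6 - 2)*3 = -9*4*3 = -36*3 = -108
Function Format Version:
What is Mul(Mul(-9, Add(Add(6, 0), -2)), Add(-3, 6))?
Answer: -108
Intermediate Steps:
Mul(Mul(-9, Add(Add(6, 0), -2)), Add(-3, 6)) = Mul(Mul(-9, Add(6, -2)), 3) = Mul(Mul(-9, 4), 3) = Mul(-36, 3) = -108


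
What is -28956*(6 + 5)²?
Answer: -3503676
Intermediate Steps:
-28956*(6 + 5)² = -28956*11² = -28956*121 = -3503676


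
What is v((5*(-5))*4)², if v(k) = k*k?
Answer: 100000000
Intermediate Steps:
v(k) = k²
v((5*(-5))*4)² = (((5*(-5))*4)²)² = ((-25*4)²)² = ((-100)²)² = 10000² = 100000000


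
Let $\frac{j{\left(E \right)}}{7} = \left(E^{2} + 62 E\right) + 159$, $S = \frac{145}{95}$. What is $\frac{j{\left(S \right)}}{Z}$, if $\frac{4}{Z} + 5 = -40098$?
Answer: $- \frac{12969590921}{722} \approx -1.7963 \cdot 10^{7}$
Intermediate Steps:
$S = \frac{29}{19}$ ($S = 145 \cdot \frac{1}{95} = \frac{29}{19} \approx 1.5263$)
$Z = - \frac{4}{40103}$ ($Z = \frac{4}{-5 - 40098} = \frac{4}{-40103} = 4 \left(- \frac{1}{40103}\right) = - \frac{4}{40103} \approx -9.9743 \cdot 10^{-5}$)
$j{\left(E \right)} = 1113 + 7 E^{2} + 434 E$ ($j{\left(E \right)} = 7 \left(\left(E^{2} + 62 E\right) + 159\right) = 7 \left(159 + E^{2} + 62 E\right) = 1113 + 7 E^{2} + 434 E$)
$\frac{j{\left(S \right)}}{Z} = \frac{1113 + 7 \left(\frac{29}{19}\right)^{2} + 434 \cdot \frac{29}{19}}{- \frac{4}{40103}} = \left(1113 + 7 \cdot \frac{841}{361} + \frac{12586}{19}\right) \left(- \frac{40103}{4}\right) = \left(1113 + \frac{5887}{361} + \frac{12586}{19}\right) \left(- \frac{40103}{4}\right) = \frac{646814}{361} \left(- \frac{40103}{4}\right) = - \frac{12969590921}{722}$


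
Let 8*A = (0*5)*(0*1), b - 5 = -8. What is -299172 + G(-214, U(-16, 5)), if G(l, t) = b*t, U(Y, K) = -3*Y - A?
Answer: -299316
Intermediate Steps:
b = -3 (b = 5 - 8 = -3)
A = 0 (A = ((0*5)*(0*1))/8 = (0*0)/8 = (⅛)*0 = 0)
U(Y, K) = -3*Y (U(Y, K) = -3*Y - 1*0 = -3*Y + 0 = -3*Y)
G(l, t) = -3*t
-299172 + G(-214, U(-16, 5)) = -299172 - (-9)*(-16) = -299172 - 3*48 = -299172 - 144 = -299316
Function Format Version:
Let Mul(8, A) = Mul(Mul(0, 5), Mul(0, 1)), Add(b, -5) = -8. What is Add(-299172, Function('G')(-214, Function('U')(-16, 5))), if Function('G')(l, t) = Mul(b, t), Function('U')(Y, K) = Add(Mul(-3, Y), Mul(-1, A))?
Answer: -299316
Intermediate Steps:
b = -3 (b = Add(5, -8) = -3)
A = 0 (A = Mul(Rational(1, 8), Mul(Mul(0, 5), Mul(0, 1))) = Mul(Rational(1, 8), Mul(0, 0)) = Mul(Rational(1, 8), 0) = 0)
Function('U')(Y, K) = Mul(-3, Y) (Function('U')(Y, K) = Add(Mul(-3, Y), Mul(-1, 0)) = Add(Mul(-3, Y), 0) = Mul(-3, Y))
Function('G')(l, t) = Mul(-3, t)
Add(-299172, Function('G')(-214, Function('U')(-16, 5))) = Add(-299172, Mul(-3, Mul(-3, -16))) = Add(-299172, Mul(-3, 48)) = Add(-299172, -144) = -299316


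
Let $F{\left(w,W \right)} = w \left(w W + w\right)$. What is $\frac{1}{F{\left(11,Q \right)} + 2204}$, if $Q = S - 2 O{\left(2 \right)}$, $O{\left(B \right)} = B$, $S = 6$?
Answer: $\frac{1}{2567} \approx 0.00038956$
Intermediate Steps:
$Q = 2$ ($Q = 6 - 4 = 2$)
$F{\left(w,W \right)} = w \left(w + W w\right)$ ($F{\left(w,W \right)} = w \left(W w + w\right) = w \left(w + W w\right)$)
$\frac{1}{F{\left(11,Q \right)} + 2204} = \frac{1}{11^{2} \left(1 + 2\right) + 2204} = \frac{1}{121 \cdot 3 + 2204} = \frac{1}{363 + 2204} = \frac{1}{2567}$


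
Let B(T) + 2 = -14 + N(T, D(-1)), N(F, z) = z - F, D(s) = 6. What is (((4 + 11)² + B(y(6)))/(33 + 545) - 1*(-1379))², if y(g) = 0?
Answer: 635650614729/334084 ≈ 1.9027e+6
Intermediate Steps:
B(T) = -10 - T (B(T) = -2 + (-14 + (6 - T)) = -2 + (-8 - T) = -10 - T)
(((4 + 11)² + B(y(6)))/(33 + 545) - 1*(-1379))² = (((4 + 11)² + (-10 - 1*0))/(33 + 545) - 1*(-1379))² = ((15² + (-10 + 0))/578 + 1379)² = ((225 - 10)*(1/578) + 1379)² = (215*(1/578) + 1379)² = (215/578 + 1379)² = (797277/578)² = 635650614729/334084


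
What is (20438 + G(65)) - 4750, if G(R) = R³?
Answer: 290313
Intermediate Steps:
(20438 + G(65)) - 4750 = (20438 + 65³) - 4750 = (20438 + 274625) - 4750 = 295063 - 4750 = 290313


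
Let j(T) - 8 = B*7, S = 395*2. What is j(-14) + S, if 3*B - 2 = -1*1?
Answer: 2401/3 ≈ 800.33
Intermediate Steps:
S = 790
B = ⅓ (B = ⅔ + (-1*1)/3 = ⅔ + (⅓)*(-1) = ⅔ - ⅓ = ⅓ ≈ 0.33333)
j(T) = 31/3 (j(T) = 8 + (⅓)*7 = 8 + 7/3 = 31/3)
j(-14) + S = 31/3 + 790 = 2401/3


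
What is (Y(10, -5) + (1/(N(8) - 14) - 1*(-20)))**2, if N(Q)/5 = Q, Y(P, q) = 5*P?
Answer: 3316041/676 ≈ 4905.4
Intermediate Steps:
N(Q) = 5*Q
(Y(10, -5) + (1/(N(8) - 14) - 1*(-20)))**2 = (5*10 + (1/(5*8 - 14) - 1*(-20)))**2 = (50 + (1/(40 - 14) + 20))**2 = (50 + (1/26 + 20))**2 = (50 + 521/26)**2 = (1821/26)**2 = 3316041/676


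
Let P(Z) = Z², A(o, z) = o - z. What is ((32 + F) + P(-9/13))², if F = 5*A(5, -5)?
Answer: 194295721/28561 ≈ 6802.8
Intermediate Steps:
F = 50 (F = 5*(5 - 1*(-5)) = 5*(5 + 5) = 5*10 = 50)
((32 + F) + P(-9/13))² = ((32 + 50) + (-9/13)²)² = (82 + (-9*1/13)²)² = (82 + (-9/13)²)² = (82 + 81/169)² = (13939/169)² = 194295721/28561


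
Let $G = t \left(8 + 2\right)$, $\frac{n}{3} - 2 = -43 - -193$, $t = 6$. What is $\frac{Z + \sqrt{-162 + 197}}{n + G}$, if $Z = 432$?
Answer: $\frac{36}{43} + \frac{\sqrt{35}}{516} \approx 0.84867$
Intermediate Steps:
$n = 456$ ($n = 6 + 3 \left(-43 - -193\right) = 6 + 3 \left(-43 + 193\right) = 6 + 3 \cdot 150 = 6 + 450 = 456$)
$G = 60$ ($G = 6 \left(8 + 2\right) = 6 \cdot 10 = 60$)
$\frac{Z + \sqrt{-162 + 197}}{n + G} = \frac{432 + \sqrt{-162 + 197}}{456 + 60} = \frac{432 + \sqrt{35}}{516} = \left(432 + \sqrt{35}\right) \frac{1}{516} = \frac{36}{43} + \frac{\sqrt{35}}{516}$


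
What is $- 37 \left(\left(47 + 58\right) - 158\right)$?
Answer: $1961$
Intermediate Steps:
$- 37 \left(\left(47 + 58\right) - 158\right) = - 37 \left(105 - 158\right) = \left(-37\right) \left(-53\right) = 1961$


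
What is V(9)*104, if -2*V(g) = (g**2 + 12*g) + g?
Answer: -10296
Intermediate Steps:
V(g) = -13*g/2 - g**2/2 (V(g) = -((g**2 + 12*g) + g)/2 = -(g**2 + 13*g)/2 = -13*g/2 - g**2/2)
V(9)*104 = -1/2*9*(13 + 9)*104 = -1/2*9*22*104 = -99*104 = -10296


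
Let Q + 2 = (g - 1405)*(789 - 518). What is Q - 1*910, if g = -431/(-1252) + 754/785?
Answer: -374762445987/982820 ≈ -3.8131e+5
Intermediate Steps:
g = 1282343/982820 (g = -431*(-1/1252) + 754*(1/785) = 431/1252 + 754/785 = 1282343/982820 ≈ 1.3048)
Q = -373868079787/982820 (Q = -2 + (1282343/982820 - 1405)*(789 - 518) = -2 - 1379579757/982820*271 = -2 - 373866114147/982820 = -373868079787/982820 ≈ -3.8040e+5)
Q - 1*910 = -373868079787/982820 - 1*910 = -373868079787/982820 - 910 = -374762445987/982820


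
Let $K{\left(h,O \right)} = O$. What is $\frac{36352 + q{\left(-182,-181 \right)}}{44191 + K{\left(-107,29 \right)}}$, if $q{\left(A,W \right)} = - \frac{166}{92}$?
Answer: $\frac{1672109}{2034120} \approx 0.82203$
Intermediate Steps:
$q{\left(A,W \right)} = - \frac{83}{46}$ ($q{\left(A,W \right)} = \left(-166\right) \frac{1}{92} = - \frac{83}{46}$)
$\frac{36352 + q{\left(-182,-181 \right)}}{44191 + K{\left(-107,29 \right)}} = \frac{36352 - \frac{83}{46}}{44191 + 29} = \frac{1672109}{46 \cdot 44220} = \frac{1672109}{46} \cdot \frac{1}{44220} = \frac{1672109}{2034120}$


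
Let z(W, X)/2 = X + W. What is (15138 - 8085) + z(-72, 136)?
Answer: 7181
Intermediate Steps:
z(W, X) = 2*W + 2*X (z(W, X) = 2*(X + W) = 2*(W + X) = 2*W + 2*X)
(15138 - 8085) + z(-72, 136) = (15138 - 8085) + (2*(-72) + 2*136) = 7053 + (-144 + 272) = 7053 + 128 = 7181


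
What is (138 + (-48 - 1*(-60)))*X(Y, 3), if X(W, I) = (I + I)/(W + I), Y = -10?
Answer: -900/7 ≈ -128.57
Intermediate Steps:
X(W, I) = 2*I/(I + W) (X(W, I) = (2*I)/(I + W) = 2*I/(I + W))
(138 + (-48 - 1*(-60)))*X(Y, 3) = (138 + (-48 - 1*(-60)))*(2*3/(3 - 10)) = (138 + (-48 + 60))*(2*3/(-7)) = (138 + 12)*(2*3*(-1/7)) = 150*(-6/7) = -900/7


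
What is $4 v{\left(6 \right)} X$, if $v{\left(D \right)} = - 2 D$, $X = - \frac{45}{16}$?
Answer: $135$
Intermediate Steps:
$X = - \frac{45}{16}$ ($X = \left(-45\right) \frac{1}{16} = - \frac{45}{16} \approx -2.8125$)
$4 v{\left(6 \right)} X = 4 \left(\left(-2\right) 6\right) \left(- \frac{45}{16}\right) = 4 \left(-12\right) \left(- \frac{45}{16}\right) = \left(-48\right) \left(- \frac{45}{16}\right) = 135$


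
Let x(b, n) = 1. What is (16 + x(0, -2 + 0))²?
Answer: 289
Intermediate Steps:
(16 + x(0, -2 + 0))² = (16 + 1)² = 17² = 289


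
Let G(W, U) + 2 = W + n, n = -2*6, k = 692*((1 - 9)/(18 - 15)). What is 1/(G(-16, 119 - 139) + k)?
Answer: -3/5626 ≈ -0.00053324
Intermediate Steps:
k = -5536/3 (k = 692*(-8/3) = -5536/3 ≈ -1845.3)
n = -12
G(W, U) = -14 + W (G(W, U) = -2 + (W - 12) = -2 + (-12 + W) = -14 + W)
1/(G(-16, 119 - 139) + k) = 1/((-14 - 16) - 5536/3) = 1/(-30 - 5536/3) = 1/(-5626/3) = -3/5626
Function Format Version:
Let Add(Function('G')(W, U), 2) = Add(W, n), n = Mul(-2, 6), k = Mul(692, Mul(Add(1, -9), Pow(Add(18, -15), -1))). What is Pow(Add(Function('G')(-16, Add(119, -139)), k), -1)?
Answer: Rational(-3, 5626) ≈ -0.00053324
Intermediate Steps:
k = Rational(-5536, 3) (k = Mul(692, Mul(-8, Pow(3, -1))) = Mul(692, Mul(-8, Rational(1, 3))) = Mul(692, Rational(-8, 3)) = Rational(-5536, 3) ≈ -1845.3)
n = -12
Function('G')(W, U) = Add(-14, W) (Function('G')(W, U) = Add(-2, Add(W, -12)) = Add(-2, Add(-12, W)) = Add(-14, W))
Pow(Add(Function('G')(-16, Add(119, -139)), k), -1) = Pow(Add(Add(-14, -16), Rational(-5536, 3)), -1) = Pow(Add(-30, Rational(-5536, 3)), -1) = Pow(Rational(-5626, 3), -1) = Rational(-3, 5626)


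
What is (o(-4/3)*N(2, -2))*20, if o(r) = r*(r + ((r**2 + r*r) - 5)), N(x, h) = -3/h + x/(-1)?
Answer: -1000/27 ≈ -37.037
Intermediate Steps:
N(x, h) = -x - 3/h (N(x, h) = -3/h + x*(-1) = -3/h - x = -x - 3/h)
o(r) = r*(-5 + r + 2*r**2) (o(r) = r*(r + ((r**2 + r**2) - 5)) = r*(r + (2*r**2 - 5)) = r*(r + (-5 + 2*r**2)) = r*(-5 + r + 2*r**2))
(o(-4/3)*N(2, -2))*20 = (((-4/3)*(-5 - 4/3 + 2*(-4/3)**2))*(-1*2 - 3/(-2)))*20 = (((-4*1/3)*(-5 - 4*1/3 + 2*(-4*1/3)**2))*(-2 - 3*(-1/2)))*20 = ((-4*(-5 - 4/3 + 2*(-4/3)**2)/3)*(-2 + 3/2))*20 = (-4*(-5 - 4/3 + 2*(16/9))/3*(-1/2))*20 = (-4*(-5 - 4/3 + 32/9)/3*(-1/2))*20 = (-4/3*(-25/9)*(-1/2))*20 = ((100/27)*(-1/2))*20 = -50/27*20 = -1000/27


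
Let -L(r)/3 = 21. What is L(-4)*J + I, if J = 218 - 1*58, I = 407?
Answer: -9673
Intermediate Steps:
L(r) = -63 (L(r) = -3*21 = -63)
J = 160 (J = 218 - 58 = 160)
L(-4)*J + I = -63*160 + 407 = -10080 + 407 = -9673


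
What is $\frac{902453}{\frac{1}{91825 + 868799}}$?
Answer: $866918010672$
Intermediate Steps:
$\frac{902453}{\frac{1}{91825 + 868799}} = \frac{902453}{\frac{1}{960624}} = 902453 \frac{1}{\frac{1}{960624}} = 902453 \cdot 960624 = 866918010672$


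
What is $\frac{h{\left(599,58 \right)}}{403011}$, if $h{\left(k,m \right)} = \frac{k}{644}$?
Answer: $\frac{599}{259539084} \approx 2.3079 \cdot 10^{-6}$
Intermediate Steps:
$h{\left(k,m \right)} = \frac{k}{644}$ ($h{\left(k,m \right)} = k \frac{1}{644} = \frac{k}{644}$)
$\frac{h{\left(599,58 \right)}}{403011} = \frac{\frac{1}{644} \cdot 599}{403011} = \frac{599}{644} \cdot \frac{1}{403011} = \frac{599}{259539084}$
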